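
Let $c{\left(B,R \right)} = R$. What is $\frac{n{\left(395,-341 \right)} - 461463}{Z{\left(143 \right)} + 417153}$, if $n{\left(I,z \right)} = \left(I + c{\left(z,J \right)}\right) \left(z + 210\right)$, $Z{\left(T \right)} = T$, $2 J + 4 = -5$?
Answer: $- \frac{1025237}{834592} \approx -1.2284$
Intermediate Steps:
$J = - \frac{9}{2}$ ($J = -2 + \frac{1}{2} \left(-5\right) = -2 - \frac{5}{2} = - \frac{9}{2} \approx -4.5$)
$n{\left(I,z \right)} = \left(210 + z\right) \left(- \frac{9}{2} + I\right)$ ($n{\left(I,z \right)} = \left(I - \frac{9}{2}\right) \left(z + 210\right) = \left(- \frac{9}{2} + I\right) \left(210 + z\right) = \left(210 + z\right) \left(- \frac{9}{2} + I\right)$)
$\frac{n{\left(395,-341 \right)} - 461463}{Z{\left(143 \right)} + 417153} = \frac{\left(-945 + 210 \cdot 395 - - \frac{3069}{2} + 395 \left(-341\right)\right) - 461463}{143 + 417153} = \frac{\left(-945 + 82950 + \frac{3069}{2} - 134695\right) - 461463}{417296} = \left(- \frac{102311}{2} - 461463\right) \frac{1}{417296} = \left(- \frac{1025237}{2}\right) \frac{1}{417296} = - \frac{1025237}{834592}$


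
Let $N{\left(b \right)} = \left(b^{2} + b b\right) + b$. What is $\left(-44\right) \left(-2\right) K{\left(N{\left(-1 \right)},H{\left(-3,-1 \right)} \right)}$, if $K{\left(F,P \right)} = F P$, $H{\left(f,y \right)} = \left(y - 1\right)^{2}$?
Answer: $352$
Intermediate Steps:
$N{\left(b \right)} = b + 2 b^{2}$ ($N{\left(b \right)} = \left(b^{2} + b^{2}\right) + b = 2 b^{2} + b = b + 2 b^{2}$)
$H{\left(f,y \right)} = \left(-1 + y\right)^{2}$
$\left(-44\right) \left(-2\right) K{\left(N{\left(-1 \right)},H{\left(-3,-1 \right)} \right)} = \left(-44\right) \left(-2\right) - (1 + 2 \left(-1\right)) \left(-1 - 1\right)^{2} = 88 - (1 - 2) \left(-2\right)^{2} = 88 \left(-1\right) \left(-1\right) 4 = 88 \cdot 1 \cdot 4 = 88 \cdot 4 = 352$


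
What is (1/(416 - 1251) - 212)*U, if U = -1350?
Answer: 47795670/167 ≈ 2.8620e+5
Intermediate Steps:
(1/(416 - 1251) - 212)*U = (1/(416 - 1251) - 212)*(-1350) = (1/(-835) - 212)*(-1350) = (-1/835 - 212)*(-1350) = -177021/835*(-1350) = 47795670/167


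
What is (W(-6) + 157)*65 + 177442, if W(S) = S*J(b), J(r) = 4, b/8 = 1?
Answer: 186087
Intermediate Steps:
b = 8 (b = 8*1 = 8)
W(S) = 4*S (W(S) = S*4 = 4*S)
(W(-6) + 157)*65 + 177442 = (4*(-6) + 157)*65 + 177442 = (-24 + 157)*65 + 177442 = 133*65 + 177442 = 8645 + 177442 = 186087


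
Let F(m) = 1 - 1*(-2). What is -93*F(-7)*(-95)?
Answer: 26505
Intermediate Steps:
F(m) = 3 (F(m) = 1 + 2 = 3)
-93*F(-7)*(-95) = -93*3*(-95) = -279*(-95) = 26505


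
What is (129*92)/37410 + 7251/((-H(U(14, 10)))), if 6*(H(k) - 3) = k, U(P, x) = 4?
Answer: -3153679/1595 ≈ -1977.2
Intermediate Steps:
H(k) = 3 + k/6
(129*92)/37410 + 7251/((-H(U(14, 10)))) = (129*92)/37410 + 7251/((-(3 + (⅙)*4))) = 11868*(1/37410) + 7251/((-(3 + ⅔))) = 46/145 + 7251/((-1*11/3)) = 46/145 + 7251/(-11/3) = 46/145 + 7251*(-3/11) = 46/145 - 21753/11 = -3153679/1595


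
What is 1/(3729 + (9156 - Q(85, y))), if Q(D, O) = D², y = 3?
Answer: 1/5660 ≈ 0.00017668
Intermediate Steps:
1/(3729 + (9156 - Q(85, y))) = 1/(3729 + (9156 - 1*85²)) = 1/(3729 + (9156 - 1*7225)) = 1/(3729 + (9156 - 7225)) = 1/(3729 + 1931) = 1/5660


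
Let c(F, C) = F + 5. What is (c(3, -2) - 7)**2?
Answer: 1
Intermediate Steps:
c(F, C) = 5 + F
(c(3, -2) - 7)**2 = ((5 + 3) - 7)**2 = (8 - 7)**2 = 1**2 = 1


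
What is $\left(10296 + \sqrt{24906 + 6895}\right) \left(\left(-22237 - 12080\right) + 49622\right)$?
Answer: $157580280 + 107135 \sqrt{649} \approx 1.6031 \cdot 10^{8}$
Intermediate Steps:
$\left(10296 + \sqrt{24906 + 6895}\right) \left(\left(-22237 - 12080\right) + 49622\right) = \left(10296 + \sqrt{31801}\right) \left(-34317 + 49622\right) = \left(10296 + 7 \sqrt{649}\right) 15305 = 157580280 + 107135 \sqrt{649}$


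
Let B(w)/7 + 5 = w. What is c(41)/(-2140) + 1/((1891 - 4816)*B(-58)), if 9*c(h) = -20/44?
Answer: 148033/6072966900 ≈ 2.4376e-5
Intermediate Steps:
B(w) = -35 + 7*w
c(h) = -5/99 (c(h) = (-20/44)/9 = (-20*1/44)/9 = (⅑)*(-5/11) = -5/99)
c(41)/(-2140) + 1/((1891 - 4816)*B(-58)) = -5/99/(-2140) + 1/((1891 - 4816)*(-35 + 7*(-58))) = -5/99*(-1/2140) + 1/((-2925)*(-35 - 406)) = 1/42372 - 1/2925/(-441) = 1/42372 - 1/2925*(-1/441) = 1/42372 + 1/1289925 = 148033/6072966900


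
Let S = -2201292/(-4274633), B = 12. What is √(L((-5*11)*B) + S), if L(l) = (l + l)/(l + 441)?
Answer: 2*√159264166272122681/312048209 ≈ 2.5578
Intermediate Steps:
L(l) = 2*l/(441 + l) (L(l) = (2*l)/(441 + l) = 2*l/(441 + l))
S = 2201292/4274633 (S = -2201292*(-1/4274633) = 2201292/4274633 ≈ 0.51497)
√(L((-5*11)*B) + S) = √(2*(-5*11*12)/(441 - 5*11*12) + 2201292/4274633) = √(2*(-55*12)/(441 - 55*12) + 2201292/4274633) = √(2*(-660)/(441 - 660) + 2201292/4274633) = √(2*(-660)/(-219) + 2201292/4274633) = √(2*(-660)*(-1/219) + 2201292/4274633) = √(440/73 + 2201292/4274633) = √(2041532836/312048209) = 2*√159264166272122681/312048209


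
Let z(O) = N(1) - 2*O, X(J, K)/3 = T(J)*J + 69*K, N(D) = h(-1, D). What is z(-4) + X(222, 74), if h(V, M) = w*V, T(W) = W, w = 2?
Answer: 163176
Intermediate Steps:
h(V, M) = 2*V
N(D) = -2 (N(D) = 2*(-1) = -2)
X(J, K) = 3*J² + 207*K (X(J, K) = 3*(J*J + 69*K) = 3*(J² + 69*K) = 3*J² + 207*K)
z(O) = -2 - 2*O
z(-4) + X(222, 74) = (-2 - 2*(-4)) + (3*222² + 207*74) = (-2 + 8) + (3*49284 + 15318) = 6 + (147852 + 15318) = 6 + 163170 = 163176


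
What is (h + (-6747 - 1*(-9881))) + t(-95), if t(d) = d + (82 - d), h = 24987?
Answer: 28203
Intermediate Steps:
t(d) = 82
(h + (-6747 - 1*(-9881))) + t(-95) = (24987 + (-6747 - 1*(-9881))) + 82 = (24987 + (-6747 + 9881)) + 82 = (24987 + 3134) + 82 = 28121 + 82 = 28203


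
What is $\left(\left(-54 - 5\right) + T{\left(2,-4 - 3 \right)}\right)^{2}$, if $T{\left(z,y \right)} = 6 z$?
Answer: $2209$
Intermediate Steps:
$\left(\left(-54 - 5\right) + T{\left(2,-4 - 3 \right)}\right)^{2} = \left(\left(-54 - 5\right) + 6 \cdot 2\right)^{2} = \left(\left(-54 - 5\right) + 12\right)^{2} = \left(-59 + 12\right)^{2} = \left(-47\right)^{2} = 2209$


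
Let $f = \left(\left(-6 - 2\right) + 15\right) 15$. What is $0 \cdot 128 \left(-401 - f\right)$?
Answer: $0$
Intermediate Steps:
$f = 105$ ($f = \left(\left(-6 - 2\right) + 15\right) 15 = \left(-8 + 15\right) 15 = 7 \cdot 15 = 105$)
$0 \cdot 128 \left(-401 - f\right) = 0 \cdot 128 \left(-401 - 105\right) = 0 \left(-401 - 105\right) = 0 \left(-506\right) = 0$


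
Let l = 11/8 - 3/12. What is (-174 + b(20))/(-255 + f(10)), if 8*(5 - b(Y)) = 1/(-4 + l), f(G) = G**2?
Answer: 3886/3565 ≈ 1.0900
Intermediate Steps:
l = 9/8 (l = 11*(1/8) - 3*1/12 = 11/8 - 1/4 = 9/8 ≈ 1.1250)
b(Y) = 116/23 (b(Y) = 5 - 1/(8*(-4 + 9/8)) = 5 - 1/(8*(-23/8)) = 5 - 1/8*(-8/23) = 5 + 1/23 = 116/23)
(-174 + b(20))/(-255 + f(10)) = (-174 + 116/23)/(-255 + 10**2) = -3886/(23*(-255 + 100)) = -3886/23/(-155) = -3886/23*(-1/155) = 3886/3565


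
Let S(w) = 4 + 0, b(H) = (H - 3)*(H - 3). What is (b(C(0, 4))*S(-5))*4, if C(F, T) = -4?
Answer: 784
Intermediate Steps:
b(H) = (-3 + H)² (b(H) = (-3 + H)*(-3 + H) = (-3 + H)²)
S(w) = 4
(b(C(0, 4))*S(-5))*4 = ((-3 - 4)²*4)*4 = ((-7)²*4)*4 = (49*4)*4 = 196*4 = 784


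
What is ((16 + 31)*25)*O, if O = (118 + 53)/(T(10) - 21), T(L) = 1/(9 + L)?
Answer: -3817575/398 ≈ -9591.9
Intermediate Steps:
O = -3249/398 (O = (118 + 53)/(1/(9 + 10) - 21) = 171/(1/19 - 21) = 171/(-398/19) = 171*(-19/398) = -3249/398 ≈ -8.1633)
((16 + 31)*25)*O = ((16 + 31)*25)*(-3249/398) = (47*25)*(-3249/398) = 1175*(-3249/398) = -3817575/398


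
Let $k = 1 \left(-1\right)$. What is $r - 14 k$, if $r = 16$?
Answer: $30$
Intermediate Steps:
$k = -1$
$r - 14 k = 16 - -14 = 16 + 14 = 30$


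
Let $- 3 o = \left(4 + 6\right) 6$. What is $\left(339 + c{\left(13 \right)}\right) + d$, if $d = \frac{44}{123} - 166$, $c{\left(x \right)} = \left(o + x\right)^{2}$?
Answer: $\frac{27350}{123} \approx 222.36$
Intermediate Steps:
$o = -20$ ($o = - \frac{\left(4 + 6\right) 6}{3} = - \frac{10 \cdot 6}{3} = \left(- \frac{1}{3}\right) 60 = -20$)
$c{\left(x \right)} = \left(-20 + x\right)^{2}$
$d = - \frac{20374}{123}$ ($d = 44 \cdot \frac{1}{123} - 166 = \frac{44}{123} - 166 = - \frac{20374}{123} \approx -165.64$)
$\left(339 + c{\left(13 \right)}\right) + d = \left(339 + \left(-20 + 13\right)^{2}\right) - \frac{20374}{123} = \left(339 + \left(-7\right)^{2}\right) - \frac{20374}{123} = \left(339 + 49\right) - \frac{20374}{123} = 388 - \frac{20374}{123} = \frac{27350}{123}$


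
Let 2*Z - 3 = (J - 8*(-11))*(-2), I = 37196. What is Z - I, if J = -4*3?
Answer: -74541/2 ≈ -37271.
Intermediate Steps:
J = -12
Z = -149/2 (Z = 3/2 + ((-12 - 8*(-11))*(-2))/2 = 3/2 + ((-12 + 88)*(-2))/2 = 3/2 + (76*(-2))/2 = 3/2 + (½)*(-152) = 3/2 - 76 = -149/2 ≈ -74.500)
Z - I = -149/2 - 1*37196 = -149/2 - 37196 = -74541/2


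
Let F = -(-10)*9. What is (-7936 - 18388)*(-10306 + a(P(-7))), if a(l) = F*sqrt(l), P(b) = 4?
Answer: 266556824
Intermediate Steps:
F = 90 (F = -1*(-90) = 90)
a(l) = 90*sqrt(l)
(-7936 - 18388)*(-10306 + a(P(-7))) = (-7936 - 18388)*(-10306 + 90*sqrt(4)) = -26324*(-10306 + 90*2) = -26324*(-10306 + 180) = -26324*(-10126) = 266556824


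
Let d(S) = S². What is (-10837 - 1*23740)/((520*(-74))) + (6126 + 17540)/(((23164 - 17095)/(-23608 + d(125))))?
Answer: -2423216747209/77845040 ≈ -31129.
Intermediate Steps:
(-10837 - 1*23740)/((520*(-74))) + (6126 + 17540)/(((23164 - 17095)/(-23608 + d(125)))) = (-10837 - 1*23740)/((520*(-74))) + (6126 + 17540)/(((23164 - 17095)/(-23608 + 125²))) = (-10837 - 23740)/(-38480) + 23666/((6069/(-23608 + 15625))) = -34577*(-1/38480) + 23666/((6069/(-7983))) = 34577/38480 + 23666/((6069*(-1/7983))) = 34577/38480 + 23666/(-2023/2661) = 34577/38480 + 23666*(-2661/2023) = 34577/38480 - 62975226/2023 = -2423216747209/77845040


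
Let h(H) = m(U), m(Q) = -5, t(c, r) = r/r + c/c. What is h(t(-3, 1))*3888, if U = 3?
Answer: -19440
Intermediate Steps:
t(c, r) = 2 (t(c, r) = 1 + 1 = 2)
h(H) = -5
h(t(-3, 1))*3888 = -5*3888 = -19440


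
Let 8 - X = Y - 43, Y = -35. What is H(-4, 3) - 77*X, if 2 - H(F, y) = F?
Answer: -6616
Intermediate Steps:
X = 86 (X = 8 - (-35 - 43) = 8 - 1*(-78) = 8 + 78 = 86)
H(F, y) = 2 - F
H(-4, 3) - 77*X = (2 - 1*(-4)) - 77*86 = (2 + 4) - 6622 = 6 - 6622 = -6616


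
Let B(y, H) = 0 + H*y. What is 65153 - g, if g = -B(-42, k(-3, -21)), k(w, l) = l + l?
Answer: 66917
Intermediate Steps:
k(w, l) = 2*l
B(y, H) = H*y
g = -1764 (g = -2*(-21)*(-42) = -(-42)*(-42) = -1*1764 = -1764)
65153 - g = 65153 - 1*(-1764) = 65153 + 1764 = 66917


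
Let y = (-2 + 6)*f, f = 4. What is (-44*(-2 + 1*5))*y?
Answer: -2112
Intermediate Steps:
y = 16 (y = (-2 + 6)*4 = 4*4 = 16)
(-44*(-2 + 1*5))*y = -44*(-2 + 1*5)*16 = -44*(-2 + 5)*16 = -44*3*16 = -132*16 = -2112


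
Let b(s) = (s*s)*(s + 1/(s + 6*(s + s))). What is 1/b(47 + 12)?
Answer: 13/2669986 ≈ 4.8689e-6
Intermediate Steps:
b(s) = s²*(s + 1/(13*s)) (b(s) = s²*(s + 1/(s + 6*(2*s))) = s²*(s + 1/(s + 12*s)) = s²*(s + 1/(13*s)))
1/b(47 + 12) = 1/((47 + 12)³ + (47 + 12)/13) = 1/(59³ + (1/13)*59) = 1/(205379 + 59/13) = 1/(2669986/13) = 13/2669986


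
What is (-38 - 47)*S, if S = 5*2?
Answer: -850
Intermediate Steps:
S = 10
(-38 - 47)*S = (-38 - 47)*10 = -85*10 = -850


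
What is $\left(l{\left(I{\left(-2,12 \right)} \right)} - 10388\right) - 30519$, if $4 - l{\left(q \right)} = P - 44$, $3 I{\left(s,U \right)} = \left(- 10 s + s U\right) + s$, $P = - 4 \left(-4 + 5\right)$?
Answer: $-40855$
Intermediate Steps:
$P = -4$ ($P = \left(-4\right) 1 = -4$)
$I{\left(s,U \right)} = - 3 s + \frac{U s}{3}$ ($I{\left(s,U \right)} = \frac{\left(- 10 s + s U\right) + s}{3} = \frac{\left(- 10 s + U s\right) + s}{3} = \frac{- 9 s + U s}{3} = - 3 s + \frac{U s}{3}$)
$l{\left(q \right)} = 52$ ($l{\left(q \right)} = 4 - \left(-4 - 44\right) = 4 - -48 = 4 + 48 = 52$)
$\left(l{\left(I{\left(-2,12 \right)} \right)} - 10388\right) - 30519 = \left(52 - 10388\right) - 30519 = -10336 - 30519 = -40855$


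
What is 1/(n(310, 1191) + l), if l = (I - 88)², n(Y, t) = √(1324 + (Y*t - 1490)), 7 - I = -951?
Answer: 189225/143224310239 - √92261/286448620478 ≈ 1.3201e-6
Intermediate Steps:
I = 958 (I = 7 - 1*(-951) = 7 + 951 = 958)
n(Y, t) = √(-166 + Y*t) (n(Y, t) = √(1324 + (-1490 + Y*t)) = √(-166 + Y*t))
l = 756900 (l = (958 - 88)² = 870² = 756900)
1/(n(310, 1191) + l) = 1/(√(-166 + 310*1191) + 756900) = 1/(√(-166 + 369210) + 756900) = 1/(√369044 + 756900) = 1/(2*√92261 + 756900) = 1/(756900 + 2*√92261)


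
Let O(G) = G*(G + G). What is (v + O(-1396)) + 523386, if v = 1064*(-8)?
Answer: 4412506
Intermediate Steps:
v = -8512
O(G) = 2*G² (O(G) = G*(2*G) = 2*G²)
(v + O(-1396)) + 523386 = (-8512 + 2*(-1396)²) + 523386 = (-8512 + 2*1948816) + 523386 = (-8512 + 3897632) + 523386 = 3889120 + 523386 = 4412506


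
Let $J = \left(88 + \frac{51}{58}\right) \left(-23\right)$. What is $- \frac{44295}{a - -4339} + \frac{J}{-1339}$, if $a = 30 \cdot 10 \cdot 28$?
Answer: $- \frac{1929638755}{989336218} \approx -1.9504$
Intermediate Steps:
$a = 8400$ ($a = 300 \cdot 28 = 8400$)
$J = - \frac{118565}{58}$ ($J = \left(88 + 51 \cdot \frac{1}{58}\right) \left(-23\right) = \left(88 + \frac{51}{58}\right) \left(-23\right) = \frac{5155}{58} \left(-23\right) = - \frac{118565}{58} \approx -2044.2$)
$- \frac{44295}{a - -4339} + \frac{J}{-1339} = - \frac{44295}{8400 - -4339} - \frac{118565}{58 \left(-1339\right)} = - \frac{44295}{8400 + 4339} - - \frac{118565}{77662} = - \frac{44295}{12739} + \frac{118565}{77662} = - \frac{1929638755}{989336218}$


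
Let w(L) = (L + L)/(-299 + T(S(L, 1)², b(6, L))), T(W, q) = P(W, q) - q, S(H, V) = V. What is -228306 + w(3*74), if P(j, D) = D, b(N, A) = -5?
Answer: -68263938/299 ≈ -2.2831e+5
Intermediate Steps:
T(W, q) = 0 (T(W, q) = q - q = 0)
w(L) = -2*L/299 (w(L) = (L + L)/(-299 + 0) = (2*L)/(-299) = (2*L)*(-1/299) = -2*L/299)
-228306 + w(3*74) = -228306 - 6*74/299 = -228306 - 2/299*222 = -228306 - 444/299 = -68263938/299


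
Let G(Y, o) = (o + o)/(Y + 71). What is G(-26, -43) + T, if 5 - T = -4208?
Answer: 189499/45 ≈ 4211.1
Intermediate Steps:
T = 4213 (T = 5 - 1*(-4208) = 5 + 4208 = 4213)
G(Y, o) = 2*o/(71 + Y) (G(Y, o) = (2*o)/(71 + Y) = 2*o/(71 + Y))
G(-26, -43) + T = 2*(-43)/(71 - 26) + 4213 = 2*(-43)/45 + 4213 = 2*(-43)*(1/45) + 4213 = -86/45 + 4213 = 189499/45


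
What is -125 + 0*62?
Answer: -125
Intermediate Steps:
-125 + 0*62 = -125 + 0 = -125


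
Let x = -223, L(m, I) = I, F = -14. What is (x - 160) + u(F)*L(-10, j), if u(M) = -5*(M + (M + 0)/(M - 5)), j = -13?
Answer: -23657/19 ≈ -1245.1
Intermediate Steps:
u(M) = -5*M - 5*M/(-5 + M) (u(M) = -5*(M + M/(-5 + M)) = -5*M - 5*M/(-5 + M))
(x - 160) + u(F)*L(-10, j) = (-223 - 160) + (5*(-14)*(4 - 1*(-14))/(-5 - 14))*(-13) = -383 + (5*(-14)*(4 + 14)/(-19))*(-13) = -383 + (5*(-14)*(-1/19)*18)*(-13) = -383 + (1260/19)*(-13) = -383 - 16380/19 = -23657/19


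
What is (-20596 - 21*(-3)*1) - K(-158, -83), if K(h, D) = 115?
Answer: -20648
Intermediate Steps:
(-20596 - 21*(-3)*1) - K(-158, -83) = (-20596 - 21*(-3)*1) - 1*115 = (-20596 + 63*1) - 115 = (-20596 + 63) - 115 = -20533 - 115 = -20648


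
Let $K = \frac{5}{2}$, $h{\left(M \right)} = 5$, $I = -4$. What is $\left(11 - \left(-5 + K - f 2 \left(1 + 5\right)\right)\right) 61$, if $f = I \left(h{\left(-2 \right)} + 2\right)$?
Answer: $- \frac{39345}{2} \approx -19673.0$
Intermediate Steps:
$K = \frac{5}{2}$ ($K = 5 \cdot \frac{1}{2} = \frac{5}{2} \approx 2.5$)
$f = -28$ ($f = - 4 \left(5 + 2\right) = \left(-4\right) 7 = -28$)
$\left(11 - \left(-5 + K - f 2 \left(1 + 5\right)\right)\right) 61 = \left(11 + \left(\left(5 - \frac{5}{2}\right) - 28 \cdot 2 \left(1 + 5\right)\right)\right) 61 = \left(11 + \left(\left(5 - \frac{5}{2}\right) - 28 \cdot 2 \cdot 6\right)\right) 61 = \left(11 + \left(\frac{5}{2} - 336\right)\right) 61 = \left(11 - \frac{667}{2}\right) 61 = \left(- \frac{645}{2}\right) 61 = - \frac{39345}{2}$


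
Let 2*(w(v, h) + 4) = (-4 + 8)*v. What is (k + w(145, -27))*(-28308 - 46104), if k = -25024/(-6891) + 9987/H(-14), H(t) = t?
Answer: 506975367834/16079 ≈ 3.1530e+7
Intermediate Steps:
w(v, h) = -4 + 2*v (w(v, h) = -4 + ((-4 + 8)*v)/2 = -4 + (4*v)/2 = -4 + 2*v)
k = -68470081/96474 (k = -25024/(-6891) + 9987/(-14) = -25024*(-1/6891) + 9987*(-1/14) = 25024/6891 - 9987/14 = -68470081/96474 ≈ -709.73)
(k + w(145, -27))*(-28308 - 46104) = (-68470081/96474 + (-4 + 2*145))*(-28308 - 46104) = (-68470081/96474 + (-4 + 290))*(-74412) = (-68470081/96474 + 286)*(-74412) = -40878517/96474*(-74412) = 506975367834/16079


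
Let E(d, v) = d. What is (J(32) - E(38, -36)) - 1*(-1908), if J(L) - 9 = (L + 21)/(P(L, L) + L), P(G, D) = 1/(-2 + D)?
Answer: 1807309/961 ≈ 1880.7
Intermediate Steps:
J(L) = 9 + (21 + L)/(L + 1/(-2 + L)) (J(L) = 9 + (L + 21)/(1/(-2 + L) + L) = 9 + (21 + L)/(L + 1/(-2 + L)))
(J(32) - E(38, -36)) - 1*(-1908) = ((9 + (-2 + 32)*(21 + 10*32))/(1 + 32*(-2 + 32)) - 1*38) - 1*(-1908) = ((9 + 30*(21 + 320))/(1 + 32*30) - 38) + 1908 = ((9 + 30*341)/(1 + 960) - 38) + 1908 = ((9 + 10230)/961 - 38) + 1908 = ((1/961)*10239 - 38) + 1908 = (10239/961 - 38) + 1908 = -26279/961 + 1908 = 1807309/961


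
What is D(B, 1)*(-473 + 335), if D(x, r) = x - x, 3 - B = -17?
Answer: 0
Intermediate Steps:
B = 20 (B = 3 - 1*(-17) = 3 + 17 = 20)
D(x, r) = 0
D(B, 1)*(-473 + 335) = 0*(-473 + 335) = 0*(-138) = 0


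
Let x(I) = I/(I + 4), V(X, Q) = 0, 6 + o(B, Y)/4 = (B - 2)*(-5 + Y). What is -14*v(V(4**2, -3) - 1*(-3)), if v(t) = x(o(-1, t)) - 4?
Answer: 56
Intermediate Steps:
o(B, Y) = -24 + 4*(-5 + Y)*(-2 + B) (o(B, Y) = -24 + 4*((B - 2)*(-5 + Y)) = -24 + 4*((-2 + B)*(-5 + Y)) = -24 + 4*((-5 + Y)*(-2 + B)) = -24 + 4*(-5 + Y)*(-2 + B))
x(I) = I/(4 + I)
v(t) = -4 + (36 - 12*t)/(40 - 12*t) (v(t) = (16 - 20*(-1) - 8*t + 4*(-1)*t)/(4 + (16 - 20*(-1) - 8*t + 4*(-1)*t)) - 4 = (16 + 20 - 8*t - 4*t)/(4 + (16 + 20 - 8*t - 4*t)) - 4 = (36 - 12*t)/(4 + (36 - 12*t)) - 4 = (36 - 12*t)/(40 - 12*t) - 4 = -4 + (36 - 12*t)/(40 - 12*t))
-14*v(V(4**2, -3) - 1*(-3)) = -14*(31 - 9*(0 - 1*(-3)))/(-10 + 3*(0 - 1*(-3))) = -14*(31 - 9*(0 + 3))/(-10 + 3*(0 + 3)) = -14*(31 - 9*3)/(-10 + 3*3) = -14*(31 - 27)/(-10 + 9) = -14*4/(-1) = -(-14)*4 = -14*(-4) = 56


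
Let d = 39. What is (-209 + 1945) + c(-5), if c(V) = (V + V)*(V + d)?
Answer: 1396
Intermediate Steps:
c(V) = 2*V*(39 + V) (c(V) = (V + V)*(V + 39) = (2*V)*(39 + V) = 2*V*(39 + V))
(-209 + 1945) + c(-5) = (-209 + 1945) + 2*(-5)*(39 - 5) = 1736 + 2*(-5)*34 = 1736 - 340 = 1396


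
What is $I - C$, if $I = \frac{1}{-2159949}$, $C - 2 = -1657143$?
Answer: $\frac{3579340045808}{2159949} \approx 1.6571 \cdot 10^{6}$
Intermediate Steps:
$C = -1657141$ ($C = 2 - 1657143 = -1657141$)
$I = - \frac{1}{2159949} \approx -4.6297 \cdot 10^{-7}$
$I - C = - \frac{1}{2159949} - -1657141 = - \frac{1}{2159949} + 1657141 = \frac{3579340045808}{2159949}$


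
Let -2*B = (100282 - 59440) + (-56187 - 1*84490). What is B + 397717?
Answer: 895269/2 ≈ 4.4763e+5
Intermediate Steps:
B = 99835/2 (B = -((100282 - 59440) + (-56187 - 1*84490))/2 = -(40842 + (-56187 - 84490))/2 = -(40842 - 140677)/2 = -1/2*(-99835) = 99835/2 ≈ 49918.)
B + 397717 = 99835/2 + 397717 = 895269/2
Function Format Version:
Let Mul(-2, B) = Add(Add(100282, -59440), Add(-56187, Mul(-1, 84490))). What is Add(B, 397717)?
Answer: Rational(895269, 2) ≈ 4.4763e+5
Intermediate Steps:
B = Rational(99835, 2) (B = Mul(Rational(-1, 2), Add(Add(100282, -59440), Add(-56187, Mul(-1, 84490)))) = Mul(Rational(-1, 2), Add(40842, Add(-56187, -84490))) = Mul(Rational(-1, 2), Add(40842, -140677)) = Mul(Rational(-1, 2), -99835) = Rational(99835, 2) ≈ 49918.)
Add(B, 397717) = Add(Rational(99835, 2), 397717) = Rational(895269, 2)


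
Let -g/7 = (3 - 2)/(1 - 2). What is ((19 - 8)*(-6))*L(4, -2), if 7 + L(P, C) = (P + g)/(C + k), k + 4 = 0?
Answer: 583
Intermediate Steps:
k = -4 (k = -4 + 0 = -4)
g = 7 (g = -7*(3 - 2)/(1 - 2) = -7/(-1) = -7*(-1) = 7)
L(P, C) = -7 + (7 + P)/(-4 + C) (L(P, C) = -7 + (P + 7)/(C - 4) = -7 + (7 + P)/(-4 + C))
((19 - 8)*(-6))*L(4, -2) = ((19 - 8)*(-6))*((35 + 4 - 7*(-2))/(-4 - 2)) = (11*(-6))*((35 + 4 + 14)/(-6)) = -(-11)*53 = -66*(-53/6) = 583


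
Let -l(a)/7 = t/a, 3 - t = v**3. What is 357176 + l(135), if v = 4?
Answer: 48219187/135 ≈ 3.5718e+5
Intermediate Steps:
t = -61 (t = 3 - 1*4**3 = 3 - 1*64 = 3 - 64 = -61)
l(a) = 427/a (l(a) = -(-427)/a = 427/a)
357176 + l(135) = 357176 + 427/135 = 48219187/135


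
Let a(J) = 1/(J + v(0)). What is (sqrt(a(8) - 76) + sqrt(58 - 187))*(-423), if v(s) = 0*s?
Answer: 423*I*(-sqrt(1214) - 4*sqrt(129))/4 ≈ -8489.0*I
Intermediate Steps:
v(s) = 0
a(J) = 1/J (a(J) = 1/(J + 0) = 1/J)
(sqrt(a(8) - 76) + sqrt(58 - 187))*(-423) = (sqrt(1/8 - 76) + sqrt(58 - 187))*(-423) = (sqrt(1/8 - 76) + sqrt(-129))*(-423) = (sqrt(-607/8) + I*sqrt(129))*(-423) = (I*sqrt(1214)/4 + I*sqrt(129))*(-423) = (I*sqrt(129) + I*sqrt(1214)/4)*(-423) = -423*I*sqrt(129) - 423*I*sqrt(1214)/4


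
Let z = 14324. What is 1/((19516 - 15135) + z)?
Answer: 1/18705 ≈ 5.3462e-5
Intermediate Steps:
1/((19516 - 15135) + z) = 1/((19516 - 15135) + 14324) = 1/(4381 + 14324) = 1/18705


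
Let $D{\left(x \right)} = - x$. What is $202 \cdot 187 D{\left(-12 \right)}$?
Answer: $453288$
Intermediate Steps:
$202 \cdot 187 D{\left(-12 \right)} = 202 \cdot 187 \left(\left(-1\right) \left(-12\right)\right) = 37774 \cdot 12 = 453288$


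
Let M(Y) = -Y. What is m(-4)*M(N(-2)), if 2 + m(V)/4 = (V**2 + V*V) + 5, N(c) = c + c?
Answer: 560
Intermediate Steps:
N(c) = 2*c
m(V) = 12 + 8*V**2 (m(V) = -8 + 4*((V**2 + V*V) + 5) = -8 + 4*((V**2 + V**2) + 5) = -8 + 4*(2*V**2 + 5) = -8 + 4*(5 + 2*V**2) = -8 + (20 + 8*V**2) = 12 + 8*V**2)
m(-4)*M(N(-2)) = (12 + 8*(-4)**2)*(-2*(-2)) = (12 + 8*16)*(-1*(-4)) = (12 + 128)*4 = 140*4 = 560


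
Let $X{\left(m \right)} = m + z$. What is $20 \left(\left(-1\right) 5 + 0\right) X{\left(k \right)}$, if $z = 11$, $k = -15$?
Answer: $400$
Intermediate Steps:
$X{\left(m \right)} = 11 + m$ ($X{\left(m \right)} = m + 11 = 11 + m$)
$20 \left(\left(-1\right) 5 + 0\right) X{\left(k \right)} = 20 \left(\left(-1\right) 5 + 0\right) \left(11 - 15\right) = 20 \left(-5 + 0\right) \left(-4\right) = 20 \left(-5\right) \left(-4\right) = \left(-100\right) \left(-4\right) = 400$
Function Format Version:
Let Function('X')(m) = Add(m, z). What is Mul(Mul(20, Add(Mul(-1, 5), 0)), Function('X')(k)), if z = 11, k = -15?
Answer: 400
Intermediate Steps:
Function('X')(m) = Add(11, m) (Function('X')(m) = Add(m, 11) = Add(11, m))
Mul(Mul(20, Add(Mul(-1, 5), 0)), Function('X')(k)) = Mul(Mul(20, Add(Mul(-1, 5), 0)), Add(11, -15)) = Mul(Mul(20, Add(-5, 0)), -4) = Mul(Mul(20, -5), -4) = Mul(-100, -4) = 400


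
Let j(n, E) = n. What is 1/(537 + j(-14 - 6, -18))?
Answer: 1/517 ≈ 0.0019342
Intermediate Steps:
1/(537 + j(-14 - 6, -18)) = 1/(537 + (-14 - 6)) = 1/(537 - 20) = 1/517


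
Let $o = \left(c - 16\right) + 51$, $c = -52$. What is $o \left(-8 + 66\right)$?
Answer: $-986$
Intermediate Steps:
$o = -17$ ($o = \left(-52 - 16\right) + 51 = -68 + 51 = -17$)
$o \left(-8 + 66\right) = - 17 \left(-8 + 66\right) = \left(-17\right) 58 = -986$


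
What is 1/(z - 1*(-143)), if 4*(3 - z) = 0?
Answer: 1/146 ≈ 0.0068493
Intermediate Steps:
z = 3 (z = 3 - 1/4*0 = 3 + 0 = 3)
1/(z - 1*(-143)) = 1/(3 - 1*(-143)) = 1/(3 + 143) = 1/146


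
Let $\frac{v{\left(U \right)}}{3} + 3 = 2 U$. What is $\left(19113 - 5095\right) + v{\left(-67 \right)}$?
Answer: $13607$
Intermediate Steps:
$v{\left(U \right)} = -9 + 6 U$ ($v{\left(U \right)} = -9 + 3 \cdot 2 U = -9 + 6 U$)
$\left(19113 - 5095\right) + v{\left(-67 \right)} = \left(19113 - 5095\right) + \left(-9 + 6 \left(-67\right)\right) = 14018 - 411 = 13607$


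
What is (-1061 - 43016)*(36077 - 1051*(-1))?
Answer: -1636490856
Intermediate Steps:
(-1061 - 43016)*(36077 - 1051*(-1)) = -44077*(36077 + 1051) = -44077*37128 = -1636490856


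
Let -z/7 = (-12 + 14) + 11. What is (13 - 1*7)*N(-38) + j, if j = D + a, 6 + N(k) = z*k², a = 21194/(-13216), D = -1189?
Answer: -5218011189/6608 ≈ -7.8965e+5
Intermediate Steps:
a = -10597/6608 (a = 21194*(-1/13216) = -10597/6608 ≈ -1.6037)
z = -91 (z = -7*((-12 + 14) + 11) = -7*(2 + 11) = -7*13 = -91)
N(k) = -6 - 91*k²
j = -7867509/6608 (j = -1189 - 10597/6608 = -7867509/6608 ≈ -1190.6)
(13 - 1*7)*N(-38) + j = (13 - 1*7)*(-6 - 91*(-38)²) - 7867509/6608 = (13 - 7)*(-6 - 91*1444) - 7867509/6608 = 6*(-6 - 131404) - 7867509/6608 = 6*(-131410) - 7867509/6608 = -788460 - 7867509/6608 = -5218011189/6608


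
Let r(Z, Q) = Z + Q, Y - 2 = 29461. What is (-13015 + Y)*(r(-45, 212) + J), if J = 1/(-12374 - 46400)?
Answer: 80720673568/29387 ≈ 2.7468e+6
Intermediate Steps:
Y = 29463 (Y = 2 + 29461 = 29463)
r(Z, Q) = Q + Z
J = -1/58774 (J = 1/(-58774) = -1/58774 ≈ -1.7014e-5)
(-13015 + Y)*(r(-45, 212) + J) = (-13015 + 29463)*((212 - 45) - 1/58774) = 16448*(167 - 1/58774) = 16448*(9815257/58774) = 80720673568/29387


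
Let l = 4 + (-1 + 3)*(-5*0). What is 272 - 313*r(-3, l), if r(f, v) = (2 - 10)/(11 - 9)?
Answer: 1524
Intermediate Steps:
l = 4 (l = 4 + 2*0 = 4 + 0 = 4)
r(f, v) = -4 (r(f, v) = -8/2 = -8*½ = -4)
272 - 313*r(-3, l) = 272 - 313*(-4) = 272 + 1252 = 1524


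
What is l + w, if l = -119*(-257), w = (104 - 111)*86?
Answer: 29981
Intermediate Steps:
w = -602 (w = -7*86 = -602)
l = 30583
l + w = 30583 - 602 = 29981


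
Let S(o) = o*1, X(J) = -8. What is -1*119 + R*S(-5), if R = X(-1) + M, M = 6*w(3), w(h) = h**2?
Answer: -349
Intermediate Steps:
S(o) = o
M = 54 (M = 6*3**2 = 6*9 = 54)
R = 46 (R = -8 + 54 = 46)
-1*119 + R*S(-5) = -1*119 + 46*(-5) = -119 - 230 = -349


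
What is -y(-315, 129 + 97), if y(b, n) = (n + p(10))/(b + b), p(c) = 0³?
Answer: 113/315 ≈ 0.35873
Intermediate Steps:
p(c) = 0
y(b, n) = n/(2*b) (y(b, n) = (n + 0)/(b + b) = n/((2*b)) = n*(1/(2*b)) = n/(2*b))
-y(-315, 129 + 97) = -(129 + 97)/(2*(-315)) = -226*(-1)/(2*315) = -1*(-113/315) = 113/315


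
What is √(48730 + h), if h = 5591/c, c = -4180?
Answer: √212851670405/2090 ≈ 220.75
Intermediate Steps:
h = -5591/4180 (h = 5591/(-4180) = 5591*(-1/4180) = -5591/4180 ≈ -1.3376)
√(48730 + h) = √(48730 - 5591/4180) = √(203685809/4180) = √212851670405/2090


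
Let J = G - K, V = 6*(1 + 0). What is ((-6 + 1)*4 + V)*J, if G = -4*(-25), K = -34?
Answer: -1876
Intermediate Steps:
V = 6 (V = 6*1 = 6)
G = 100
J = 134 (J = 100 - 1*(-34) = 100 + 34 = 134)
((-6 + 1)*4 + V)*J = ((-6 + 1)*4 + 6)*134 = (-5*4 + 6)*134 = (-20 + 6)*134 = -14*134 = -1876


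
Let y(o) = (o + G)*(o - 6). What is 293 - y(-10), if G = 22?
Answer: 485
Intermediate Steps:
y(o) = (-6 + o)*(22 + o) (y(o) = (o + 22)*(o - 6) = (22 + o)*(-6 + o) = (-6 + o)*(22 + o))
293 - y(-10) = 293 - (-132 + (-10)² + 16*(-10)) = 293 - (-132 + 100 - 160) = 293 - 1*(-192) = 293 + 192 = 485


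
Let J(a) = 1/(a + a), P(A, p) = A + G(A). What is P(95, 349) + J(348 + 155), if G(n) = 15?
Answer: 110661/1006 ≈ 110.00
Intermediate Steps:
P(A, p) = 15 + A (P(A, p) = A + 15 = 15 + A)
J(a) = 1/(2*a)
P(95, 349) + J(348 + 155) = (15 + 95) + 1/(2*(348 + 155)) = 110 + (1/2)/503 = 110 + (1/2)*(1/503) = 110 + 1/1006 = 110661/1006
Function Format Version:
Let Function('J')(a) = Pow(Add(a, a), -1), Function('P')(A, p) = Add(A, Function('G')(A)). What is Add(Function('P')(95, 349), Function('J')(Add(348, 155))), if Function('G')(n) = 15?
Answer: Rational(110661, 1006) ≈ 110.00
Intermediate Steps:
Function('P')(A, p) = Add(15, A) (Function('P')(A, p) = Add(A, 15) = Add(15, A))
Function('J')(a) = Mul(Rational(1, 2), Pow(a, -1)) (Function('J')(a) = Pow(Mul(2, a), -1) = Mul(Rational(1, 2), Pow(a, -1)))
Add(Function('P')(95, 349), Function('J')(Add(348, 155))) = Add(Add(15, 95), Mul(Rational(1, 2), Pow(Add(348, 155), -1))) = Add(110, Mul(Rational(1, 2), Pow(503, -1))) = Add(110, Mul(Rational(1, 2), Rational(1, 503))) = Add(110, Rational(1, 1006)) = Rational(110661, 1006)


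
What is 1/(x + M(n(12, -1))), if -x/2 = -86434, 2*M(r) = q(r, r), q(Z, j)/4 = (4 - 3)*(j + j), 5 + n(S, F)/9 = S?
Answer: 1/173120 ≈ 5.7763e-6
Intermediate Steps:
n(S, F) = -45 + 9*S
q(Z, j) = 8*j (q(Z, j) = 4*((4 - 3)*(j + j)) = 4*(1*(2*j)) = 4*(2*j) = 8*j)
M(r) = 4*r (M(r) = (8*r)/2 = 4*r)
x = 172868 (x = -2*(-86434) = 172868)
1/(x + M(n(12, -1))) = 1/(172868 + 4*(-45 + 9*12)) = 1/(172868 + 4*(-45 + 108)) = 1/(172868 + 4*63) = 1/(172868 + 252) = 1/173120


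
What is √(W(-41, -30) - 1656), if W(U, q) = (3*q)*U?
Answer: 3*√226 ≈ 45.100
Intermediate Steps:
W(U, q) = 3*U*q
√(W(-41, -30) - 1656) = √(3*(-41)*(-30) - 1656) = √(3690 - 1656) = √2034 = 3*√226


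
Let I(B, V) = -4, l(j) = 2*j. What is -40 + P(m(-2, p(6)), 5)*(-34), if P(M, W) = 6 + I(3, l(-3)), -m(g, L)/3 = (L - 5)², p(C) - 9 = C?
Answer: -108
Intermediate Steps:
p(C) = 9 + C
m(g, L) = -3*(-5 + L)² (m(g, L) = -3*(L - 5)² = -3*(-5 + L)²)
P(M, W) = 2 (P(M, W) = 6 - 4 = 2)
-40 + P(m(-2, p(6)), 5)*(-34) = -40 + 2*(-34) = -40 - 68 = -108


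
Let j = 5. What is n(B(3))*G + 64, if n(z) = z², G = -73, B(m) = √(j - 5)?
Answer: 64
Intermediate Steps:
B(m) = 0 (B(m) = √(5 - 5) = √0 = 0)
n(B(3))*G + 64 = 0²*(-73) + 64 = 0*(-73) + 64 = 0 + 64 = 64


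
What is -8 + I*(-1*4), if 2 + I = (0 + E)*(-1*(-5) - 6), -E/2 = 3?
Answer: -24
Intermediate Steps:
E = -6 (E = -2*3 = -6)
I = 4 (I = -2 + (0 - 6)*(-1*(-5) - 6) = -2 - 6*(5 - 6) = -2 - 6*(-1) = -2 + 6 = 4)
-8 + I*(-1*4) = -8 + 4*(-1*4) = -8 + 4*(-4) = -8 - 16 = -24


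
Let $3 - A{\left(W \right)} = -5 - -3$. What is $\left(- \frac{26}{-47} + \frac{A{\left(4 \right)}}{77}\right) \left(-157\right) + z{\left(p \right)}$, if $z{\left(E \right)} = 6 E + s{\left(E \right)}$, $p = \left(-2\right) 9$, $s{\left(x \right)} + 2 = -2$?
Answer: $- \frac{756537}{3619} \approx -209.05$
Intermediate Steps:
$s{\left(x \right)} = -4$ ($s{\left(x \right)} = -2 - 2 = -4$)
$A{\left(W \right)} = 5$ ($A{\left(W \right)} = 3 - \left(-5 - -3\right) = 3 - \left(-5 + 3\right) = 3 - -2 = 3 + 2 = 5$)
$p = -18$
$z{\left(E \right)} = -4 + 6 E$ ($z{\left(E \right)} = 6 E - 4 = -4 + 6 E$)
$\left(- \frac{26}{-47} + \frac{A{\left(4 \right)}}{77}\right) \left(-157\right) + z{\left(p \right)} = \left(- \frac{26}{-47} + \frac{5}{77}\right) \left(-157\right) + \left(-4 + 6 \left(-18\right)\right) = \left(\left(-26\right) \left(- \frac{1}{47}\right) + 5 \cdot \frac{1}{77}\right) \left(-157\right) - 112 = \left(\frac{26}{47} + \frac{5}{77}\right) \left(-157\right) - 112 = \frac{2237}{3619} \left(-157\right) - 112 = - \frac{351209}{3619} - 112 = - \frac{756537}{3619}$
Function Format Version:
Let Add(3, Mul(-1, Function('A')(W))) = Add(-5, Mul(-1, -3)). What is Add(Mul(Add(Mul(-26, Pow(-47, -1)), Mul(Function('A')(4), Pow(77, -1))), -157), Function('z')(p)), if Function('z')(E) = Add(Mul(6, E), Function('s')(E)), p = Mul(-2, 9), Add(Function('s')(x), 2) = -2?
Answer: Rational(-756537, 3619) ≈ -209.05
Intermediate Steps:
Function('s')(x) = -4 (Function('s')(x) = Add(-2, -2) = -4)
Function('A')(W) = 5 (Function('A')(W) = Add(3, Mul(-1, Add(-5, Mul(-1, -3)))) = Add(3, Mul(-1, Add(-5, 3))) = Add(3, Mul(-1, -2)) = Add(3, 2) = 5)
p = -18
Function('z')(E) = Add(-4, Mul(6, E)) (Function('z')(E) = Add(Mul(6, E), -4) = Add(-4, Mul(6, E)))
Add(Mul(Add(Mul(-26, Pow(-47, -1)), Mul(Function('A')(4), Pow(77, -1))), -157), Function('z')(p)) = Add(Mul(Add(Mul(-26, Pow(-47, -1)), Mul(5, Pow(77, -1))), -157), Add(-4, Mul(6, -18))) = Add(Mul(Add(Mul(-26, Rational(-1, 47)), Mul(5, Rational(1, 77))), -157), Add(-4, -108)) = Add(Mul(Add(Rational(26, 47), Rational(5, 77)), -157), -112) = Add(Mul(Rational(2237, 3619), -157), -112) = Add(Rational(-351209, 3619), -112) = Rational(-756537, 3619)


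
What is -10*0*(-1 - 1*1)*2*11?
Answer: 0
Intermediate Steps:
-10*0*(-1 - 1*1)*2*11 = -10*0*(-1 - 1)*2*11 = -10*0*(-2)*2*11 = -0*2*11 = -10*0*11 = 0*11 = 0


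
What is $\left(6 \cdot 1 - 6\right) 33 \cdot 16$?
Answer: $0$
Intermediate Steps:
$\left(6 \cdot 1 - 6\right) 33 \cdot 16 = \left(6 - 6\right) 33 \cdot 16 = 0 \cdot 33 \cdot 16 = 0 \cdot 16 = 0$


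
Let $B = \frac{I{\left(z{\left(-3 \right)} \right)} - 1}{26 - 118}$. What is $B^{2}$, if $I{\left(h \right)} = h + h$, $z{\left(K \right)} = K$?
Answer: $\frac{49}{8464} \approx 0.0057892$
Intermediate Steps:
$I{\left(h \right)} = 2 h$
$B = \frac{7}{92}$ ($B = \frac{2 \left(-3\right) - 1}{26 - 118} = \frac{-6 - 1}{-92} = \left(-7\right) \left(- \frac{1}{92}\right) = \frac{7}{92} \approx 0.076087$)
$B^{2} = \left(\frac{7}{92}\right)^{2} = \frac{49}{8464}$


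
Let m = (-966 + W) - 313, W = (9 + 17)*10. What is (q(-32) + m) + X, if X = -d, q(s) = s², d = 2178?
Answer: -2173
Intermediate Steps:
W = 260 (W = 26*10 = 260)
X = -2178 (X = -1*2178 = -2178)
m = -1019 (m = (-966 + 260) - 313 = -706 - 313 = -1019)
(q(-32) + m) + X = ((-32)² - 1019) - 2178 = (1024 - 1019) - 2178 = 5 - 2178 = -2173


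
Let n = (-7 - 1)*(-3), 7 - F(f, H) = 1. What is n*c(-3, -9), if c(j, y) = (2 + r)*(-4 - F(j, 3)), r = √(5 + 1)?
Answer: -480 - 240*√6 ≈ -1067.9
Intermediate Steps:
F(f, H) = 6 (F(f, H) = 7 - 1*1 = 7 - 1 = 6)
r = √6 ≈ 2.4495
n = 24 (n = -8*(-3) = 24)
c(j, y) = -20 - 10*√6 (c(j, y) = (2 + √6)*(-4 - 1*6) = (2 + √6)*(-4 - 6) = (2 + √6)*(-10) = -20 - 10*√6)
n*c(-3, -9) = 24*(-20 - 10*√6) = -480 - 240*√6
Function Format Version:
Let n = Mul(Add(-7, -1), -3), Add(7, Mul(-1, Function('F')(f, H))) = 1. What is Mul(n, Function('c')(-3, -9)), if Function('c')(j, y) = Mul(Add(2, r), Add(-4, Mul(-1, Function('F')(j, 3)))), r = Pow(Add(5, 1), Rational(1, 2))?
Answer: Add(-480, Mul(-240, Pow(6, Rational(1, 2)))) ≈ -1067.9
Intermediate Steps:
Function('F')(f, H) = 6 (Function('F')(f, H) = Add(7, Mul(-1, 1)) = Add(7, -1) = 6)
r = Pow(6, Rational(1, 2)) ≈ 2.4495
n = 24 (n = Mul(-8, -3) = 24)
Function('c')(j, y) = Add(-20, Mul(-10, Pow(6, Rational(1, 2)))) (Function('c')(j, y) = Mul(Add(2, Pow(6, Rational(1, 2))), Add(-4, Mul(-1, 6))) = Mul(Add(2, Pow(6, Rational(1, 2))), Add(-4, -6)) = Mul(Add(2, Pow(6, Rational(1, 2))), -10) = Add(-20, Mul(-10, Pow(6, Rational(1, 2)))))
Mul(n, Function('c')(-3, -9)) = Mul(24, Add(-20, Mul(-10, Pow(6, Rational(1, 2))))) = Add(-480, Mul(-240, Pow(6, Rational(1, 2))))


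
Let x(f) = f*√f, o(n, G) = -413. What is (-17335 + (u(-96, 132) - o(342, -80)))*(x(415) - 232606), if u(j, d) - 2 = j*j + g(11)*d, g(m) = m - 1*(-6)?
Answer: 1270028760 - 2265900*√415 ≈ 1.2239e+9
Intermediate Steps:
x(f) = f^(3/2)
g(m) = 6 + m (g(m) = m + 6 = 6 + m)
u(j, d) = 2 + j² + 17*d (u(j, d) = 2 + (j*j + (6 + 11)*d) = 2 + (j² + 17*d) = 2 + j² + 17*d)
(-17335 + (u(-96, 132) - o(342, -80)))*(x(415) - 232606) = (-17335 + ((2 + (-96)² + 17*132) - 1*(-413)))*(415^(3/2) - 232606) = (-17335 + ((2 + 9216 + 2244) + 413))*(415*√415 - 232606) = (-17335 + (11462 + 413))*(-232606 + 415*√415) = (-17335 + 11875)*(-232606 + 415*√415) = -5460*(-232606 + 415*√415) = 1270028760 - 2265900*√415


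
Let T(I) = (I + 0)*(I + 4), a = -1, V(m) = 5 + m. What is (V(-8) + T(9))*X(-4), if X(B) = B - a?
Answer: -342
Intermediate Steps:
T(I) = I*(4 + I)
X(B) = 1 + B (X(B) = B - 1*(-1) = B + 1 = 1 + B)
(V(-8) + T(9))*X(-4) = ((5 - 8) + 9*(4 + 9))*(1 - 4) = (-3 + 9*13)*(-3) = (-3 + 117)*(-3) = 114*(-3) = -342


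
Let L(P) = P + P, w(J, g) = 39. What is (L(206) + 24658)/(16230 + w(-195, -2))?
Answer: 25070/16269 ≈ 1.5410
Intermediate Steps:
L(P) = 2*P
(L(206) + 24658)/(16230 + w(-195, -2)) = (2*206 + 24658)/(16230 + 39) = (412 + 24658)/16269 = 25070*(1/16269) = 25070/16269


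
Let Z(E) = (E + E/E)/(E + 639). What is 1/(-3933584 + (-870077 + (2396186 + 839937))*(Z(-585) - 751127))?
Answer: -3/5331691667326 ≈ -5.6267e-13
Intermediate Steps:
Z(E) = (1 + E)/(639 + E) (Z(E) = (E + 1)/(639 + E) = (1 + E)/(639 + E))
1/(-3933584 + (-870077 + (2396186 + 839937))*(Z(-585) - 751127)) = 1/(-3933584 + (-870077 + (2396186 + 839937))*((1 - 585)/(639 - 585) - 751127)) = 1/(-3933584 + (-870077 + 3236123)*(-584/54 - 751127)) = 1/(-3933584 + 2366046*((1/54)*(-584) - 751127)) = 1/(-3933584 + 2366046*(-292/27 - 751127)) = 1/(-3933584 + 2366046*(-20280721/27)) = 1/(-3933584 - 5331679866574/3) = 1/(-5331691667326/3) = -3/5331691667326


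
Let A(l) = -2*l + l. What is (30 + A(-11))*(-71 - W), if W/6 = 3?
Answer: -3649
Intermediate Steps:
W = 18 (W = 6*3 = 18)
A(l) = -l
(30 + A(-11))*(-71 - W) = (30 - 1*(-11))*(-71 - 1*18) = (30 + 11)*(-71 - 18) = 41*(-89) = -3649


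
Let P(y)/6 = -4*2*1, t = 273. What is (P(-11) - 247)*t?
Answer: -80535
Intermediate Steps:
P(y) = -48 (P(y) = 6*(-4*2*1) = 6*(-8*1) = 6*(-8) = -48)
(P(-11) - 247)*t = (-48 - 247)*273 = -295*273 = -80535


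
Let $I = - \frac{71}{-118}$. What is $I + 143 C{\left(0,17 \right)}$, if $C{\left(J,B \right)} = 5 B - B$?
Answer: $\frac{1147503}{118} \approx 9724.6$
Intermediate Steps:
$C{\left(J,B \right)} = 4 B$
$I = \frac{71}{118}$ ($I = \left(-71\right) \left(- \frac{1}{118}\right) = \frac{71}{118} \approx 0.6017$)
$I + 143 C{\left(0,17 \right)} = \frac{71}{118} + 143 \cdot 4 \cdot 17 = \frac{71}{118} + 143 \cdot 68 = \frac{71}{118} + 9724 = \frac{1147503}{118}$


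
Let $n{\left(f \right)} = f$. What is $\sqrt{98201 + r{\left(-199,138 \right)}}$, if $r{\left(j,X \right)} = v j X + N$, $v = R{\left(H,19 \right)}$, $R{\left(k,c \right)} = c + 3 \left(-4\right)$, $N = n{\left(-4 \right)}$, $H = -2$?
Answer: $i \sqrt{94037} \approx 306.65 i$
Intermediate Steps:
$N = -4$
$R{\left(k,c \right)} = -12 + c$ ($R{\left(k,c \right)} = c - 12 = -12 + c$)
$v = 7$ ($v = -12 + 19 = 7$)
$r{\left(j,X \right)} = -4 + 7 X j$ ($r{\left(j,X \right)} = 7 j X - 4 = 7 X j - 4 = -4 + 7 X j$)
$\sqrt{98201 + r{\left(-199,138 \right)}} = \sqrt{98201 + \left(-4 + 7 \cdot 138 \left(-199\right)\right)} = \sqrt{98201 - 192238} = \sqrt{-94037} = i \sqrt{94037}$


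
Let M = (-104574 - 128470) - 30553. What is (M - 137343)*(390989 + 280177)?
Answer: -269097296040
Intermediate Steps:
M = -263597 (M = -233044 - 30553 = -263597)
(M - 137343)*(390989 + 280177) = (-263597 - 137343)*(390989 + 280177) = -400940*671166 = -269097296040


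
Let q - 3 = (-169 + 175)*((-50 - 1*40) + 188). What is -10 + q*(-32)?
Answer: -18922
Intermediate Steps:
q = 591 (q = 3 + (-169 + 175)*((-50 - 1*40) + 188) = 3 + 6*((-50 - 40) + 188) = 3 + 6*(-90 + 188) = 3 + 6*98 = 3 + 588 = 591)
-10 + q*(-32) = -10 + 591*(-32) = -10 - 18912 = -18922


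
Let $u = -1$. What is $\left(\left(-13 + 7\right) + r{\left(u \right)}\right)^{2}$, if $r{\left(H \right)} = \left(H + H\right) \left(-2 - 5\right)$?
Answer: $64$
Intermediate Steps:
$r{\left(H \right)} = - 14 H$ ($r{\left(H \right)} = 2 H \left(-7\right) = - 14 H$)
$\left(\left(-13 + 7\right) + r{\left(u \right)}\right)^{2} = \left(\left(-13 + 7\right) - -14\right)^{2} = \left(-6 + 14\right)^{2} = 8^{2} = 64$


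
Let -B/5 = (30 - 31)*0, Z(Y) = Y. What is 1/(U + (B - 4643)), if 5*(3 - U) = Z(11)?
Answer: -5/23211 ≈ -0.00021542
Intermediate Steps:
B = 0 (B = -5*(30 - 31)*0 = -(-5)*0 = -5*0 = 0)
U = 4/5 (U = 3 - 1/5*11 = 3 - 11/5 = 4/5 ≈ 0.80000)
1/(U + (B - 4643)) = 1/(4/5 + (0 - 4643)) = 1/(4/5 - 4643) = 1/(-23211/5) = -5/23211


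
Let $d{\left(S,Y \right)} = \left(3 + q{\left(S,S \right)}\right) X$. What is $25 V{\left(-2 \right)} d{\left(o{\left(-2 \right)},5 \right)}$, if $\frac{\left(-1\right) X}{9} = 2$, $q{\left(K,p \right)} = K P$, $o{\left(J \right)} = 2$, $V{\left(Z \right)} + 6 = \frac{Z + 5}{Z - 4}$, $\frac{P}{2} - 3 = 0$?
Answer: $43875$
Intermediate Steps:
$P = 6$ ($P = 6 + 2 \cdot 0 = 6 + 0 = 6$)
$V{\left(Z \right)} = -6 + \frac{5 + Z}{-4 + Z}$ ($V{\left(Z \right)} = -6 + \frac{Z + 5}{Z - 4} = -6 + \frac{5 + Z}{-4 + Z}$)
$q{\left(K,p \right)} = 6 K$ ($q{\left(K,p \right)} = K 6 = 6 K$)
$X = -18$ ($X = \left(-9\right) 2 = -18$)
$d{\left(S,Y \right)} = -54 - 108 S$ ($d{\left(S,Y \right)} = \left(3 + 6 S\right) \left(-18\right) = -54 - 108 S$)
$25 V{\left(-2 \right)} d{\left(o{\left(-2 \right)},5 \right)} = 25 \frac{29 - -10}{-4 - 2} \left(-54 - 216\right) = 25 \frac{29 + 10}{-6} \left(-54 - 216\right) = 25 \left(\left(- \frac{1}{6}\right) 39\right) \left(-270\right) = 25 \left(- \frac{13}{2}\right) \left(-270\right) = \left(- \frac{325}{2}\right) \left(-270\right) = 43875$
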